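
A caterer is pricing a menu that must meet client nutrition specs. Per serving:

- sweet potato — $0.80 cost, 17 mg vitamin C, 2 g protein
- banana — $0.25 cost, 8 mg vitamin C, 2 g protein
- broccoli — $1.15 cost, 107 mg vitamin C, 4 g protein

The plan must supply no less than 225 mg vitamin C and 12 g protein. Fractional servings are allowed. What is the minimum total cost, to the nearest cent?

$2.76

At the optimum either one food covers both requirements or two foods hit both targets exactly; no other combination can be cheaper.
sweet potato only: max(225/17, 12/2) = 13.24 servings → $10.59.
banana only: max(225/8, 12/2) = 28.12 servings → $7.03.
broccoli only: max(225/107, 12/4) = 3 servings → $3.45.
sweet potato + banana: the both-tight solution has a negative serving — not a feasible corner.
sweet potato + broccoli with both tight: 2.63 servings and 1.685 servings → $4.04.
banana + broccoli with both tight: 2.11 servings and 1.945 servings → $2.76.
The minimum over all feasible corners is $2.76.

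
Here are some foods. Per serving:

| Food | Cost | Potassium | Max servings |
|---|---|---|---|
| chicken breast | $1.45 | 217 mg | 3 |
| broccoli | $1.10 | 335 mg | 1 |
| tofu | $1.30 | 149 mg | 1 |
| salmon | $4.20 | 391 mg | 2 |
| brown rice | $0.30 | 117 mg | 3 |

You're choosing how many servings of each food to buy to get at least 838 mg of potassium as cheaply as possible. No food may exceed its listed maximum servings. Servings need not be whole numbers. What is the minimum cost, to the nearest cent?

$3.02

Cost per mg of potassium: brown rice $0.0026, broccoli $0.0033, chicken breast $0.0067, tofu $0.0087, salmon $0.0107.
Take 3 servings of brown rice: +351.0 mg potassium for $0.90 (total $0.90, still need 487.0 mg).
Take 1 serving of broccoli: +335.0 mg potassium for $1.10 (total $2.00, still need 152.0 mg).
Take 0.7005 servings of chicken breast: +152.0 mg potassium for $1.02 (total $3.02, still need 0.0 mg).
Filling from the cheapest source first is optimal under one linear minimum: $3.02.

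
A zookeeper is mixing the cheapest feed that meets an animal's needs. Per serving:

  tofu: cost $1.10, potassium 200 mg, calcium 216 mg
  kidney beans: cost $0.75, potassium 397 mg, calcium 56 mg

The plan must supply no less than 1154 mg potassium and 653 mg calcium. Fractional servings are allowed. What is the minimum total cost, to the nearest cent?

Two binding constraints pin down two serving amounts, so the optimal mix uses at most two foods. The candidates are each food alone (scaled to the tighter of potassium/calcium) and each pair with both constraints tight.
tofu only: max(1154/200, 653/216) = 5.77 servings → $6.35.
kidney beans only: max(1154/397, 653/56) = 11.66 servings → $8.75.
tofu + kidney beans with both tight: 2.61 servings and 1.592 servings → $4.07.
So the least-cost plan costs $4.07.

$4.07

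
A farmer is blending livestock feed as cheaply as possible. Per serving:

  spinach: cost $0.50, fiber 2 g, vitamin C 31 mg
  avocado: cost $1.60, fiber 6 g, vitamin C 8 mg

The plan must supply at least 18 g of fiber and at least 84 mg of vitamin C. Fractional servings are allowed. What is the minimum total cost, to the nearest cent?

$4.50

A basic optimal solution has at most two foods positive. Try each food alone and each pair with both targets met exactly.
spinach only: max(18/2, 84/31) = 9 servings → $4.50.
avocado only: max(18/6, 84/8) = 10.5 servings → $16.80.
spinach + avocado with both tight: 2.118 servings and 2.294 servings → $4.73.
Cheapest feasible corner: $4.50.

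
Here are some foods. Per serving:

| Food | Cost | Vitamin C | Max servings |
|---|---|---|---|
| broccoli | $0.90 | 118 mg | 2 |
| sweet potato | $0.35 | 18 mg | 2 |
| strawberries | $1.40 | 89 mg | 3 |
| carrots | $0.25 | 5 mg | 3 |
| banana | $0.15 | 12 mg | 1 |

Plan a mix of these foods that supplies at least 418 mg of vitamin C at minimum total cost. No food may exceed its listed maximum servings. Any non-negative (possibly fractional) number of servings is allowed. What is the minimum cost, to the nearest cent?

$4.62

Cost per mg of vitamin C: broccoli $0.0076, banana $0.0125, strawberries $0.0157, sweet potato $0.0194, carrots $0.0500.
Take 2 servings of broccoli: +236.0 mg vitamin C for $1.80 (total $1.80, still need 182.0 mg).
Take 1 serving of banana: +12.0 mg vitamin C for $0.15 (total $1.95, still need 170.0 mg).
Take 1.91 servings of strawberries: +170.0 mg vitamin C for $2.67 (total $4.62, still need 0.0 mg).
Filling from the cheapest source first is optimal under one linear minimum: $4.62.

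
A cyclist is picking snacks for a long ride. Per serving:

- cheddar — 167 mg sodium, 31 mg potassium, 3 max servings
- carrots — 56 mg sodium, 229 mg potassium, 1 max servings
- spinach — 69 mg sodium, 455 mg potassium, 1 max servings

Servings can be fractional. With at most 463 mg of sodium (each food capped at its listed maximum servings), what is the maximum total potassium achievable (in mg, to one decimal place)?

746.7 mg

Potassium per mg sodium: spinach 6.594, carrots 4.089, cheddar 0.1856.
Take 1 serving of spinach: uses 69 mg sodium, +455.0 mg potassium (running total 455.0 mg).
Take 1 serving of carrots: uses 56 mg sodium, +229.0 mg potassium (running total 684.0 mg).
Take 2.024 servings of cheddar: uses 338 mg sodium, +62.7 mg potassium (running total 746.7 mg).
Greedy by best ratio exhausts the sodium allowance optimally: 746.7 mg.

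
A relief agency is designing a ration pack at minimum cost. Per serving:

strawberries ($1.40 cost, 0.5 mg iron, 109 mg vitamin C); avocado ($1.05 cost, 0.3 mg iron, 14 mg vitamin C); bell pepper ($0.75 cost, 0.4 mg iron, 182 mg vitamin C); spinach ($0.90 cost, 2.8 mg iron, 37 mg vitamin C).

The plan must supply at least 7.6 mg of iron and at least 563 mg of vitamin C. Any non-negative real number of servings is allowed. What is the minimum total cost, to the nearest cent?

For a min-cost LP with two ≥-constraints, a basic feasible solution has at most two positive variables.
strawberries only: max(7.6/0.5, 563/109) = 15.2 servings → $21.28.
avocado only: max(7.6/0.3, 563/14) = 40.21 servings → $42.23.
bell pepper only: max(7.6/0.4, 563/182) = 19 servings → $14.25.
spinach only: max(7.6/2.8, 563/37) = 15.22 servings → $13.69.
strawberries + avocado with both tight: 2.432 servings and 21.28 servings → $25.75.
strawberries + bell pepper with both targets exact would need a negative amount; discard.
strawberries + spinach with both tight: 4.518 servings and 1.908 servings → $8.04.
avocado + bell pepper with both tight: 23.63 servings and 1.276 servings → $25.77.
avocado + spinach with both targets exact would need a negative amount; discard.
bell pepper + spinach with both tight: 2.618 servings and 2.34 servings → $4.07.
Cheapest feasible corner: $4.07.

$4.07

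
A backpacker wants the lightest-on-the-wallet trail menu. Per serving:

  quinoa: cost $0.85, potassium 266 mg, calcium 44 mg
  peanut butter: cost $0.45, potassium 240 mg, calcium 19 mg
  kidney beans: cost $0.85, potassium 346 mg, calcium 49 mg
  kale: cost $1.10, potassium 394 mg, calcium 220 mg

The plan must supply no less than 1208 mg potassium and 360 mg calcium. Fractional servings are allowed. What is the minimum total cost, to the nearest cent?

$2.77

An LP optimum is at a vertex; with two nutrient constraints at most two foods are used. Check each candidate.
quinoa only: max(1208/266, 360/44) = 8.182 servings → $6.95.
peanut butter only: max(1208/240, 360/19) = 18.95 servings → $8.53.
kidney beans only: max(1208/346, 360/49) = 7.347 servings → $6.24.
kale only: max(1208/394, 360/220) = 3.066 servings → $3.37.
quinoa + peanut butter: intersection lies outside the first quadrant.
quinoa + kidney beans: the both-tight solution has a negative serving — not a feasible corner.
quinoa + kale with both tight: 3.009 servings and 1.035 servings → $3.70.
peanut butter + kidney beans: intersection lies outside the first quadrant.
peanut butter + kale with both tight: 2.735 servings and 1.4 servings → $2.77.
kidney beans + kale with both tight: 2.181 servings and 1.151 servings → $3.12.
Cheapest feasible corner: $2.77.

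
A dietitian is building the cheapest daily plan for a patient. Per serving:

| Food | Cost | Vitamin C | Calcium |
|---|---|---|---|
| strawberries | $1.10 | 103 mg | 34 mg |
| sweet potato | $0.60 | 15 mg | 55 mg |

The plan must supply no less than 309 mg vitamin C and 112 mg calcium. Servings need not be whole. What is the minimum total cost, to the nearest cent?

$3.39

This is a tiny linear program; its minimum lies at a vertex of the feasible set. List the vertices and price them.
strawberries only: max(309/103, 112/34) = 3.294 servings → $3.62.
sweet potato only: max(309/15, 112/55) = 20.6 servings → $12.36.
strawberries + sweet potato with both tight: 2.971 servings and 0.1998 servings → $3.39.
Cheapest feasible corner: $3.39.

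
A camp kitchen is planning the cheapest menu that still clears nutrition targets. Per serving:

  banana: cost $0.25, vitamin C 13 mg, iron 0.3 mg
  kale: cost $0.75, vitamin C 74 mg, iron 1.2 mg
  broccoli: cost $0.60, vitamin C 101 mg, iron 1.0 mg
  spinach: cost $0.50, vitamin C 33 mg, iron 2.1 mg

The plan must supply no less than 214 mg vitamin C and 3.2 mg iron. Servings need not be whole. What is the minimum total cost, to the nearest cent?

banana only: max(214/13, 3.2/0.3) = 16.46 servings → $4.12.
kale only: max(214/74, 3.2/1.2) = 2.892 servings → $2.17.
broccoli only: max(214/101, 3.2/1.0) = 3.2 servings → $1.92.
spinach only: max(214/33, 3.2/2.1) = 6.485 servings → $3.24.
banana + kale: the both-tight solution has a negative serving — not a feasible corner.
banana + broccoli with both tight: 6.312 servings and 1.306 servings → $2.36.
banana + spinach: intersection lies outside the first quadrant.
kale + broccoli with both tight: 2.314 servings and 0.4237 servings → $1.99.
kale + spinach: intersection lies outside the first quadrant.
broccoli + spinach with both tight: 1.92 servings and 0.6097 servings → $1.46.
The minimum over all feasible corners is $1.46.

$1.46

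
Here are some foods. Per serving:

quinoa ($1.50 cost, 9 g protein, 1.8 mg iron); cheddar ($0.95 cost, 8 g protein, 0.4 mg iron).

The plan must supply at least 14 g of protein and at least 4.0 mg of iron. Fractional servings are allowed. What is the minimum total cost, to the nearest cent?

$3.33

With two linear requirements the optimum uses one or two foods; enumerate the corners.
quinoa only: max(14/9, 4.0/1.8) = 2.222 servings → $3.33.
cheddar only: max(14/8, 4.0/0.4) = 10 servings → $9.50.
quinoa + cheddar with both targets exact would need a negative amount; discard.
So the least-cost plan costs $3.33.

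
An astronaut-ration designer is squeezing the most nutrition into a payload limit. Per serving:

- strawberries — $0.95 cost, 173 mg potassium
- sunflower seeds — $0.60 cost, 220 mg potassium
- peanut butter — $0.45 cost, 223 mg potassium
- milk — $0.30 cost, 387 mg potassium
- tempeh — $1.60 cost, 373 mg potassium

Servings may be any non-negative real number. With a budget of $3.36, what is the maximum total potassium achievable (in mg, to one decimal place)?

4334.4 mg

Potassium per dollar: milk 1290, peanut butter 495.6, sunflower seeds 366.7, tempeh 233.1, strawberries 182.1.
With no serving limits, spend the whole cost allowance on milk: $3.36 / $0.30 × 387 mg = 4334.4 mg.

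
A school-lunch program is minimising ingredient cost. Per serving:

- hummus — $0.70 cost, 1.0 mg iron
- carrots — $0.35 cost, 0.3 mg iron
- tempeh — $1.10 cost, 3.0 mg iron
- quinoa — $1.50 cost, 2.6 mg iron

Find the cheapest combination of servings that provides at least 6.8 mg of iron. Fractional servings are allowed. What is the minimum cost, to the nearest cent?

Cost per mg of iron: tempeh $0.3667, quinoa $0.5769, hummus $0.7000, carrots $1.1667.
With no serving limits, use only tempeh: 6.8 mg / 3.0 mg = 2.267 servings × $1.10 = $2.49.

$2.49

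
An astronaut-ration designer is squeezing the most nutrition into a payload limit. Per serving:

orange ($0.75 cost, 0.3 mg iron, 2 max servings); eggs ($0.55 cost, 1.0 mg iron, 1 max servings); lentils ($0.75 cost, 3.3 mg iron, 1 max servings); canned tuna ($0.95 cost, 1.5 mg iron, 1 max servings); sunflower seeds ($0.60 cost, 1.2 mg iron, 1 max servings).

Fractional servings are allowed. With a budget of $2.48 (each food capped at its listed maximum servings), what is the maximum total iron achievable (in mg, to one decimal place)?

Iron per dollar: lentils 4.4, sunflower seeds 2, eggs 1.818, canned tuna 1.579, orange 0.4.
Take 1 serving of lentils: spends $0.75, +3.3 mg iron (running total 3.3 mg).
Take 1 serving of sunflower seeds: spends $0.60, +1.2 mg iron (running total 4.5 mg).
Take 1 serving of eggs: spends $0.55, +1.0 mg iron (running total 5.5 mg).
Take 0.6105 servings of canned tuna: spends $0.58, +0.9 mg iron (running total 6.4 mg).
Filling greedily by iron-per-dollar is optimal for one linear limit, giving 6.4 mg.

6.4 mg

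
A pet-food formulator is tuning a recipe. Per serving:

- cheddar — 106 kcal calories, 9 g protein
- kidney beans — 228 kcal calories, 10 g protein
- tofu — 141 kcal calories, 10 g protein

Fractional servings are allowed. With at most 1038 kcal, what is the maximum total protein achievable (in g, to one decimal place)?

Protein per kcal: cheddar 0.08491, tofu 0.07092, kidney beans 0.04386.
With no serving limits, spend the whole calories allowance on cheddar: 1038 kcal / 106 kcal × 9 g = 88.1 g.

88.1 g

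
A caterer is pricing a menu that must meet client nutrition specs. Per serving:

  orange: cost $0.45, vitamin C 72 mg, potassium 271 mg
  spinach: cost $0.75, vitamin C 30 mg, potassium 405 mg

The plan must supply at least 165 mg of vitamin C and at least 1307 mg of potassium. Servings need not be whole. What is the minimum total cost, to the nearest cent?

orange only: max(165/72, 1307/271) = 4.823 servings → $2.17.
spinach only: max(165/30, 1307/405) = 5.5 servings → $4.12.
orange + spinach with both tight: 1.313 servings and 2.349 servings → $2.35.
The minimum over all feasible corners is $2.17.

$2.17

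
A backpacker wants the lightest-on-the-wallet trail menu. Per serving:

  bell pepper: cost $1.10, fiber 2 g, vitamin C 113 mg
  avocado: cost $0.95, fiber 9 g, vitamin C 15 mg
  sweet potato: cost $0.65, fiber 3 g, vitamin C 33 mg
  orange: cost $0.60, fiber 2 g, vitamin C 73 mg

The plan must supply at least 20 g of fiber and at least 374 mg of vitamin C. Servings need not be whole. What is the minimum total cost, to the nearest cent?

$4.01

bell pepper only: max(20/2, 374/113) = 10 servings → $11.00.
avocado only: max(20/9, 374/15) = 24.93 servings → $23.69.
sweet potato only: max(20/3, 374/33) = 11.33 servings → $7.37.
orange only: max(20/2, 374/73) = 10 servings → $6.00.
bell pepper + avocado with both tight: 3.106 servings and 1.532 servings → $4.87.
bell pepper + sweet potato with both tight: 1.692 servings and 5.538 servings → $5.46.
bell pepper + orange: the both-tight solution has a negative serving — not a feasible corner.
avocado + sweet potato with both targets exact would need a negative amount; discard.
avocado + orange with both tight: 1.136 servings and 4.89 servings → $4.01.
sweet potato + orange with both tight: 4.654 servings and 3.02 servings → $4.84.
The minimum over all feasible corners is $4.01.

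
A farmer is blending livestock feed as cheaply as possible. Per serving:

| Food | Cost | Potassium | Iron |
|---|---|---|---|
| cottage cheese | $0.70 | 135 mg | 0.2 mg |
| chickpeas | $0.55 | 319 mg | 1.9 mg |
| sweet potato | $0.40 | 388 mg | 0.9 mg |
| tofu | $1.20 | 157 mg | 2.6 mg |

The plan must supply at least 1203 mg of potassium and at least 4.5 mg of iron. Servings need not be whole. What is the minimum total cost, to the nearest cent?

$1.57

This is a tiny linear program; its minimum lies at a vertex of the feasible set. List the vertices and price them.
cottage cheese only: max(1203/135, 4.5/0.2) = 22.5 servings → $15.75.
chickpeas only: max(1203/319, 4.5/1.9) = 3.771 servings → $2.07.
sweet potato only: max(1203/388, 4.5/0.9) = 5 servings → $2.00.
tofu only: max(1203/157, 4.5/2.6) = 7.662 servings → $9.19.
cottage cheese + chickpeas with both tight: 4.412 servings and 1.904 servings → $4.14.
cottage cheese + sweet potato with both targets exact would need a negative amount; discard.
cottage cheese + tofu with both tight: 7.576 servings and 1.148 servings → $6.68.
chickpeas + sweet potato with both tight: 1.474 servings and 1.889 servings → $1.57.
chickpeas + tofu: the both-tight solution has a negative serving — not a feasible corner.
sweet potato + tofu with both tight: 2.791 servings and 0.7646 servings → $2.03.
Cheapest feasible corner: $1.57.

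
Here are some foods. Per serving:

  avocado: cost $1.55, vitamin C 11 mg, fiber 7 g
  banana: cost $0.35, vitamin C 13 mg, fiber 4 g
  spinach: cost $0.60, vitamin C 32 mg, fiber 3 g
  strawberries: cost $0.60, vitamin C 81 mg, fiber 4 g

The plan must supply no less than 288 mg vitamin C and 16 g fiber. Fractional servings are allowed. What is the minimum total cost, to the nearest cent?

avocado only: max(288/11, 16/7) = 26.18 servings → $40.58.
banana only: max(288/13, 16/4) = 22.15 servings → $7.75.
spinach only: max(288/32, 16/3) = 9 servings → $5.40.
strawberries only: max(288/81, 16/4) = 4 servings → $2.40.
avocado + banana with both targets exact would need a negative amount; discard.
avocado + spinach with both targets exact would need a negative amount; discard.
avocado + strawberries with both tight: 0.2753 servings and 3.518 servings → $2.54.
banana + spinach with both targets exact would need a negative amount; discard.
banana + strawberries with both tight: 0.5294 servings and 3.471 servings → $2.27.
spinach + strawberries with both tight: 1.252 servings and 3.061 servings → $2.59.
Cheapest feasible corner: $2.27.

$2.27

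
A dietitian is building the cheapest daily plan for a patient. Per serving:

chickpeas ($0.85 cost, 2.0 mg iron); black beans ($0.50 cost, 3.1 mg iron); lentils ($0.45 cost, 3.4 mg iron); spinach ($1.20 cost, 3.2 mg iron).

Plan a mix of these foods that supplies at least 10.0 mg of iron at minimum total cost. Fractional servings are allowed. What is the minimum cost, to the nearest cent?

Cost per mg of iron: lentils $0.1324, black beans $0.1613, spinach $0.3750, chickpeas $0.4250.
With no serving limits, use only lentils: 10.0 mg / 3.4 mg = 2.941 servings × $0.45 = $1.32.

$1.32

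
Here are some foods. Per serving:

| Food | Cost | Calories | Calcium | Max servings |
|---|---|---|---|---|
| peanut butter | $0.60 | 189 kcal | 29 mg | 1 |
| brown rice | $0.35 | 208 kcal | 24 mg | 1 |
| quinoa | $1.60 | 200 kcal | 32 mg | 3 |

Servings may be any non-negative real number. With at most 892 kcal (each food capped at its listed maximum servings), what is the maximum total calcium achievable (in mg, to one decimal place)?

Calcium per kcal: quinoa 0.16, peanut butter 0.1534, brown rice 0.1154.
Take 3 servings of quinoa: uses 600 kcal, +96.0 mg calcium (running total 96.0 mg).
Take 1 serving of peanut butter: uses 189 kcal, +29.0 mg calcium (running total 125.0 mg).
Take 0.4952 servings of brown rice: uses 103 kcal, +11.9 mg calcium (running total 136.9 mg).
Filling greedily by calcium-per-kcal is optimal for one linear limit, giving 136.9 mg.

136.9 mg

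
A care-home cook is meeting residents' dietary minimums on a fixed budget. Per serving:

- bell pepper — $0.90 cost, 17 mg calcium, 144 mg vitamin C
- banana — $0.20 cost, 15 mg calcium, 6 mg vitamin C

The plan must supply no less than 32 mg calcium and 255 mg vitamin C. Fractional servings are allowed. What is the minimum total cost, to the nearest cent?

Compare the cost at each extreme point of the feasible region.
bell pepper only: max(32/17, 255/144) = 1.882 servings → $1.69.
banana only: max(32/15, 255/6) = 42.5 servings → $8.50.
bell pepper + banana with both tight: 1.765 servings and 0.1327 servings → $1.62.
Cheapest feasible corner: $1.62.

$1.62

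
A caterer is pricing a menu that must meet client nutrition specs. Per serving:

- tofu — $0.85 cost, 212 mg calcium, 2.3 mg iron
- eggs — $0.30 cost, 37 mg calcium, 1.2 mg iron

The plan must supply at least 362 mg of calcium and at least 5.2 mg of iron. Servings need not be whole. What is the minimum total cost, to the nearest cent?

With two linear requirements the optimum uses one or two foods; enumerate the corners.
tofu only: max(362/212, 5.2/2.3) = 2.261 servings → $1.92.
eggs only: max(362/37, 5.2/1.2) = 9.784 servings → $2.94.
tofu + eggs with both tight: 1.429 servings and 1.594 servings → $1.69.
Cheapest feasible corner: $1.69.

$1.69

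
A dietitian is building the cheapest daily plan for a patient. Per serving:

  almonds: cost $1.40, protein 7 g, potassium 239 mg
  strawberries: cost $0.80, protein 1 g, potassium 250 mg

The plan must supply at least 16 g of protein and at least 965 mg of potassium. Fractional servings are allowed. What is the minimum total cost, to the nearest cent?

$4.36

With two linear requirements the optimum uses one or two foods; enumerate the corners.
almonds only: max(16/7, 965/239) = 4.038 servings → $5.65.
strawberries only: max(16/1, 965/250) = 16 servings → $12.80.
almonds + strawberries with both tight: 2.009 servings and 1.94 servings → $4.36.
So the least-cost plan costs $4.36.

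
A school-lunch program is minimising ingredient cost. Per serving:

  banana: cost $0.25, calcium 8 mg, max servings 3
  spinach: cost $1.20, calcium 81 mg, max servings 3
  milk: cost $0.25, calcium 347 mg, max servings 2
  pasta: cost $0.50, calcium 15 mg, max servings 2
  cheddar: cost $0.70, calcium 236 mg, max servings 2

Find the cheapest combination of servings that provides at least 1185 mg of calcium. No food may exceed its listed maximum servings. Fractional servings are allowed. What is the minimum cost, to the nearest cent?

$2.18

Cost per mg of calcium: milk $0.0007, cheddar $0.0030, spinach $0.0148, banana $0.0312, pasta $0.0333.
Take 2 servings of milk: +694.0 mg calcium for $0.50 (total $0.50, still need 491.0 mg).
Take 2 servings of cheddar: +472.0 mg calcium for $1.40 (total $1.90, still need 19.0 mg).
Take 0.2346 servings of spinach: +19.0 mg calcium for $0.28 (total $2.18, still need 0.0 mg).
Filling from the cheapest source first is optimal under one linear minimum: $2.18.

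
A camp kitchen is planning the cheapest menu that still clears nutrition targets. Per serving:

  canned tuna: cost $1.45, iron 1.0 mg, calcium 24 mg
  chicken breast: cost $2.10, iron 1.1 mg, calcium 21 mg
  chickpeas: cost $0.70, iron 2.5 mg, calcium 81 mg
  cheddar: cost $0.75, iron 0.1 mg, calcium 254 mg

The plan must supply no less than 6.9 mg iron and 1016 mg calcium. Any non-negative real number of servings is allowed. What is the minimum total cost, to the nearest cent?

At the optimum either one food covers both requirements or two foods hit both targets exactly; no other combination can be cheaper.
canned tuna only: max(6.9/1.0, 1016/24) = 42.33 servings → $61.38.
chicken breast only: max(6.9/1.1, 1016/21) = 48.38 servings → $101.60.
chickpeas only: max(6.9/2.5, 1016/81) = 12.54 servings → $8.78.
cheddar only: max(6.9/0.1, 1016/254) = 69 servings → $51.75.
canned tuna + chicken breast: the both-tight solution has a negative serving — not a feasible corner.
canned tuna + chickpeas: intersection lies outside the first quadrant.
canned tuna + cheddar with both tight: 6.562 servings and 3.38 servings → $12.05.
chicken breast + chickpeas with both targets exact would need a negative amount; discard.
chicken breast + cheddar with both tight: 5.954 servings and 3.508 servings → $15.13.
chickpeas + cheddar with both tight: 2.634 servings and 3.16 servings → $4.21.
Cheapest feasible corner: $4.21.

$4.21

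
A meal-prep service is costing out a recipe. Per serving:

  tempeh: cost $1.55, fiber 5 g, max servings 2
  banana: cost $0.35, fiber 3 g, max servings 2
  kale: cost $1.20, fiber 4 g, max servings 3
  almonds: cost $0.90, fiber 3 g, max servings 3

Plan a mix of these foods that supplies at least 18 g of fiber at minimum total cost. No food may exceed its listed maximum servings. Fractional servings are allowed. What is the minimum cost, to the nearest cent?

$4.30

Cost per g of fiber: banana $0.1167, kale $0.3000, almonds $0.3000, tempeh $0.3100.
Take 2 servings of banana: +6.0 g fiber for $0.70 (total $0.70, still need 12.0 g).
Take 3 servings of kale: +12.0 g fiber for $3.60 (total $4.30, still need 0.0 g).
Filling from the cheapest source first is optimal under one linear minimum: $4.30.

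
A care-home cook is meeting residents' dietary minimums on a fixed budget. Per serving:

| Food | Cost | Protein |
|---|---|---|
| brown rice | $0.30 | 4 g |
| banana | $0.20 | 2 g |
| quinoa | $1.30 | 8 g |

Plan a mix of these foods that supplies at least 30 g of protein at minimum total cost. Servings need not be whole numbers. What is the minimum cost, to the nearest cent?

Cost per g of protein: brown rice $0.0750, banana $0.1000, quinoa $0.1625.
With no serving limits, use only brown rice: 30 g / 4 g = 7.5 servings × $0.30 = $2.25.

$2.25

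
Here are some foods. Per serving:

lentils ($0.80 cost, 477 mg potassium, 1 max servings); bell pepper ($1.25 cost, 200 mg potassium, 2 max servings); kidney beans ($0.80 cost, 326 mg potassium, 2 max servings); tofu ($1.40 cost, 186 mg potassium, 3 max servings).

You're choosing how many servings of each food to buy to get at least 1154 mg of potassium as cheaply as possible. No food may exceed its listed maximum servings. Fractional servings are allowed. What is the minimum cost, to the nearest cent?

Cost per mg of potassium: lentils $0.0017, kidney beans $0.0025, bell pepper $0.0063, tofu $0.0075.
Take 1 serving of lentils: +477.0 mg potassium for $0.80 (total $0.80, still need 677.0 mg).
Take 2 servings of kidney beans: +652.0 mg potassium for $1.60 (total $2.40, still need 25.0 mg).
Take 0.125 servings of bell pepper: +25.0 mg potassium for $0.16 (total $2.56, still need 0.0 mg).
Filling from the cheapest source first is optimal under one linear minimum: $2.56.

$2.56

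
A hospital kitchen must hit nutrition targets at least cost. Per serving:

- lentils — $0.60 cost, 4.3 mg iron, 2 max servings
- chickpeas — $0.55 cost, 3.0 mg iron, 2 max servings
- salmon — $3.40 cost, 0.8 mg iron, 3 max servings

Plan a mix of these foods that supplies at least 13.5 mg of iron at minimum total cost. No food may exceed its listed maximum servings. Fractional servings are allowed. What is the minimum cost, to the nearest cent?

$2.10

Cost per mg of iron: lentils $0.1395, chickpeas $0.1833, salmon $4.2500.
Take 2 servings of lentils: +8.6 mg iron for $1.20 (total $1.20, still need 4.9 mg).
Take 1.633 servings of chickpeas: +4.9 mg iron for $0.90 (total $2.10, still need 0.0 mg).
Filling from the cheapest source first is optimal under one linear minimum: $2.10.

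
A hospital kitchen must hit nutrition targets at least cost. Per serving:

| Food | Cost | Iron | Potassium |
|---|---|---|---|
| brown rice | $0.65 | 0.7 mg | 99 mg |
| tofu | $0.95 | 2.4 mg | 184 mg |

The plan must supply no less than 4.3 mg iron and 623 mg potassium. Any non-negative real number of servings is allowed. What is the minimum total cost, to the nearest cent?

Two binding constraints pin down two serving amounts, so the optimal mix uses at most two foods. The candidates are each food alone (scaled to the tighter of iron/potassium) and each pair with both constraints tight.
brown rice only: max(4.3/0.7, 623/99) = 6.293 servings → $4.09.
tofu only: max(4.3/2.4, 623/184) = 3.386 servings → $3.22.
brown rice + tofu: the both-tight solution has a negative serving — not a feasible corner.
Cheapest feasible corner: $3.22.

$3.22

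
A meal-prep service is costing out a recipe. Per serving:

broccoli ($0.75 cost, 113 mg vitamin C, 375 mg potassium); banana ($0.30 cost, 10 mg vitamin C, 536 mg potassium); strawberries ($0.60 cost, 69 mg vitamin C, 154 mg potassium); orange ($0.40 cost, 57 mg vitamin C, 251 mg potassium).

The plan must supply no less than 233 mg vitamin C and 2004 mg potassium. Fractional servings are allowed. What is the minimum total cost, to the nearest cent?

Two binding constraints pin down two serving amounts, so the optimal mix uses at most two foods. The candidates are each food alone (scaled to the tighter of vitamin C/potassium) and each pair with both constraints tight.
broccoli only: max(233/113, 2004/375) = 5.344 servings → $4.01.
banana only: max(233/10, 2004/536) = 23.3 servings → $6.99.
strawberries only: max(233/69, 2004/154) = 13.01 servings → $7.81.
orange only: max(233/57, 2004/251) = 7.984 servings → $3.19.
broccoli + banana with both tight: 1.845 servings and 2.448 servings → $2.12.
broccoli + strawberries: intersection lies outside the first quadrant.
broccoli + orange with both targets exact would need a negative amount; discard.
banana + strawberries with both tight: 2.889 servings and 2.958 servings → $2.64.
banana + orange with both tight: 1.988 servings and 3.739 servings → $2.09.
strawberries + orange with both targets exact would need a negative amount; discard.
Cheapest feasible corner: $2.09.

$2.09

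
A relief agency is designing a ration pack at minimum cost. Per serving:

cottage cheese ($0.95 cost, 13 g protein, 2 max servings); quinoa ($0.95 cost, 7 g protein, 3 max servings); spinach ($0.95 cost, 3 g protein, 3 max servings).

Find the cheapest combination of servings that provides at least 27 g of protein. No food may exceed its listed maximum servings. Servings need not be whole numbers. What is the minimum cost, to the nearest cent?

Cost per g of protein: cottage cheese $0.0731, quinoa $0.1357, spinach $0.3167.
Take 2 servings of cottage cheese: +26.0 g protein for $1.90 (total $1.90, still need 1.0 g).
Take 0.1429 servings of quinoa: +1.0 g protein for $0.14 (total $2.04, still need 0.0 g).
Greedy by cheapest-per-g is optimal for a single linear constraint, so the minimum cost is $2.04.

$2.04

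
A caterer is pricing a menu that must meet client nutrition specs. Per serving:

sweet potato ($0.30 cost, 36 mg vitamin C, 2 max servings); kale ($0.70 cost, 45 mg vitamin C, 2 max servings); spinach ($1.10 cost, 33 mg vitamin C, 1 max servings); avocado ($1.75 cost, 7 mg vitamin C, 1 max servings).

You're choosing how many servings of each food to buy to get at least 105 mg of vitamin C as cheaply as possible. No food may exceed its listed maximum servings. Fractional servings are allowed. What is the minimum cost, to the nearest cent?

$1.11

Cost per mg of vitamin C: sweet potato $0.0083, kale $0.0156, spinach $0.0333, avocado $0.2500.
Take 2 servings of sweet potato: +72.0 mg vitamin C for $0.60 (total $0.60, still need 33.0 mg).
Take 0.7333 servings of kale: +33.0 mg vitamin C for $0.51 (total $1.11, still need 0.0 mg).
Greedy by cheapest-per-mg is optimal for a single linear constraint, so the minimum cost is $1.11.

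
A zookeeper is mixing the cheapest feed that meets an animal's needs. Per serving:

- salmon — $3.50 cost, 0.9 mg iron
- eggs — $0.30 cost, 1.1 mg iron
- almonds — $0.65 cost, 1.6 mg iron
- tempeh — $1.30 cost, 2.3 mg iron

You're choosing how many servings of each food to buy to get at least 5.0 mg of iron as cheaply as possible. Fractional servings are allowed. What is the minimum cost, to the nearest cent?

Cost per mg of iron: eggs $0.2727, almonds $0.4062, tempeh $0.5652, salmon $3.8889.
With no serving limits, use only eggs: 5.0 mg / 1.1 mg = 4.545 servings × $0.30 = $1.36.

$1.36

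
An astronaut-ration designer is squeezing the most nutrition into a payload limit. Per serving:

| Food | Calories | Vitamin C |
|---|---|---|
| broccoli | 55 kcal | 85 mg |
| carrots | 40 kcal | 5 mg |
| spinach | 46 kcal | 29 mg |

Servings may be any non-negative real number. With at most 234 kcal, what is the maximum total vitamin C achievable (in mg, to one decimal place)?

361.6 mg

Vitamin C per kcal: broccoli 1.545, spinach 0.6304, carrots 0.125.
With no serving limits, spend the whole calories allowance on broccoli: 234 kcal / 55 kcal × 85 mg = 361.6 mg.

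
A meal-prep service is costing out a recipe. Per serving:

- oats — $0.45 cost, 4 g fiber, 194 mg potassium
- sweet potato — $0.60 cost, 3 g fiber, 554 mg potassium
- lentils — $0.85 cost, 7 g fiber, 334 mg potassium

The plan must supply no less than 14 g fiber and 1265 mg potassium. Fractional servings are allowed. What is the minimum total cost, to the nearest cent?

An LP optimum is at a vertex; with two nutrient constraints at most two foods are used. Check each candidate.
oats only: max(14/4, 1265/194) = 6.521 servings → $2.93.
sweet potato only: max(14/3, 1265/554) = 4.667 servings → $2.80.
lentils only: max(14/7, 1265/334) = 3.787 servings → $3.22.
oats + sweet potato with both tight: 2.424 servings and 1.435 servings → $1.95.
oats + lentils: intersection lies outside the first quadrant.
sweet potato + lentils with both tight: 1.453 servings and 1.377 servings → $2.04.
So the least-cost plan costs $1.95.

$1.95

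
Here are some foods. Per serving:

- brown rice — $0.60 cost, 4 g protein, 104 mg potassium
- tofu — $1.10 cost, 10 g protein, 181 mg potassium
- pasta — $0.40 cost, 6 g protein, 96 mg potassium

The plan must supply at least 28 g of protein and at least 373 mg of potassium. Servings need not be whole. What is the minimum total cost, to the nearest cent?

A basic optimal solution has at most two foods positive. Try each food alone and each pair with both targets met exactly.
brown rice only: max(28/4, 373/104) = 7 servings → $4.20.
tofu only: max(28/10, 373/181) = 2.8 servings → $3.08.
pasta only: max(28/6, 373/96) = 4.667 servings → $1.87.
brown rice + tofu: intersection lies outside the first quadrant.
brown rice + pasta: the both-tight solution has a negative serving — not a feasible corner.
tofu + pasta with both targets exact would need a negative amount; discard.
So the least-cost plan costs $1.87.

$1.87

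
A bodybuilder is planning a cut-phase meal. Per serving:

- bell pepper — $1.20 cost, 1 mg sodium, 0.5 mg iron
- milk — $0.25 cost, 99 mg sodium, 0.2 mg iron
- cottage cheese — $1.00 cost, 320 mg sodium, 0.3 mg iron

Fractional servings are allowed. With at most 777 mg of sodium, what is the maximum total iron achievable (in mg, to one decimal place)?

Iron per mg sodium: bell pepper 0.5, milk 0.00202, cottage cheese 0.0009375.
With no serving limits, spend the whole sodium allowance on bell pepper: 777 mg / 1 mg × 0.5 mg = 388.5 mg.

388.5 mg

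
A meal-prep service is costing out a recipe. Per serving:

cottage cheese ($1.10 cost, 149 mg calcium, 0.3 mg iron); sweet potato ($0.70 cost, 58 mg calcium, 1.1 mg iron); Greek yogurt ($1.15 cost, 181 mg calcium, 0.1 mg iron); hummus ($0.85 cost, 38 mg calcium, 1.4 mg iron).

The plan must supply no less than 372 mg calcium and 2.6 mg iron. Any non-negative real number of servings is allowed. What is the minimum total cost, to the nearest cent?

A basic optimal solution has at most two foods positive. Try each food alone and each pair with both targets met exactly.
cottage cheese only: max(372/149, 2.6/0.3) = 8.667 servings → $9.53.
sweet potato only: max(372/58, 2.6/1.1) = 6.414 servings → $4.49.
Greek yogurt only: max(372/181, 2.6/0.1) = 26 servings → $29.90.
hummus only: max(372/38, 2.6/1.4) = 9.789 servings → $8.32.
cottage cheese + sweet potato with both tight: 1.764 servings and 1.883 servings → $3.26.
cottage cheese + Greek yogurt: the both-tight solution has a negative serving — not a feasible corner.
cottage cheese + hummus with both tight: 2.14 servings and 1.399 servings → $3.54.
sweet potato + Greek yogurt with both tight: 2.242 servings and 1.337 servings → $3.11.
sweet potato + hummus: the both-tight solution has a negative serving — not a feasible corner.
Greek yogurt + hummus with both tight: 1.691 servings and 1.736 servings → $3.42.
So the least-cost plan costs $3.11.

$3.11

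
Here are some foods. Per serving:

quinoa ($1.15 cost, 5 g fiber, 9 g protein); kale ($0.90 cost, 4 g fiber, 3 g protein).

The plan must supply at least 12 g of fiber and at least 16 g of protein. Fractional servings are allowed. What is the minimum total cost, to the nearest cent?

$2.73

This is a tiny linear program; its minimum lies at a vertex of the feasible set. List the vertices and price them.
quinoa only: max(12/5, 16/9) = 2.4 servings → $2.76.
kale only: max(12/4, 16/3) = 5.333 servings → $4.80.
quinoa + kale with both tight: 1.333 servings and 1.333 servings → $2.73.
The minimum over all feasible corners is $2.73.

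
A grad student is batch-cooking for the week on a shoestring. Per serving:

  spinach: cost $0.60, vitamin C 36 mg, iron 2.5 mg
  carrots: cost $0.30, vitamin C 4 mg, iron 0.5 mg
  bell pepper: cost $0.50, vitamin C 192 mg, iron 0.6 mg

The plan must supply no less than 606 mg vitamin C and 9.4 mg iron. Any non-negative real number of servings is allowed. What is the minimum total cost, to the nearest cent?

$3.17

An LP optimum is at a vertex; with two nutrient constraints at most two foods are used. Check each candidate.
spinach only: max(606/36, 9.4/2.5) = 16.83 servings → $10.10.
carrots only: max(606/4, 9.4/0.5) = 151.5 servings → $45.45.
bell pepper only: max(606/192, 9.4/0.6) = 15.67 servings → $7.83.
spinach + carrots: the both-tight solution has a negative serving — not a feasible corner.
spinach + bell pepper with both tight: 3.144 servings and 2.567 servings → $3.17.
carrots + bell pepper with both tight: 15.4 servings and 2.835 servings → $6.04.
Cheapest feasible corner: $3.17.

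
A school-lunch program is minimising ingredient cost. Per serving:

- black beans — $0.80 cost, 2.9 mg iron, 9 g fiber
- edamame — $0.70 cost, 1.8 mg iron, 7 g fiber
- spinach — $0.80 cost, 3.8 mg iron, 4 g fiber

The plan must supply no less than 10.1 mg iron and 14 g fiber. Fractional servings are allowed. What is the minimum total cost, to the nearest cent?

$2.23

black beans only: max(10.1/2.9, 14/9) = 3.483 servings → $2.79.
edamame only: max(10.1/1.8, 14/7) = 5.611 servings → $3.93.
spinach only: max(10.1/3.8, 14/4) = 3.5 servings → $2.80.
black beans + edamame: intersection lies outside the first quadrant.
black beans + spinach with both tight: 0.5664 servings and 2.226 servings → $2.23.
edamame + spinach with both tight: 0.6598 servings and 2.345 servings → $2.34.
The minimum over all feasible corners is $2.23.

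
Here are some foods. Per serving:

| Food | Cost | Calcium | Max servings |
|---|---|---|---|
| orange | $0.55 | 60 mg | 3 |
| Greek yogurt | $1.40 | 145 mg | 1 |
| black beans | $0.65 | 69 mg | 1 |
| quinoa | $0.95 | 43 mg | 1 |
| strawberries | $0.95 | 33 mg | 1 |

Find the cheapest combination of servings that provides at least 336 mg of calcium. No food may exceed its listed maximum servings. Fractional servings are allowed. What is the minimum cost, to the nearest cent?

$3.14

Cost per mg of calcium: orange $0.0092, black beans $0.0094, Greek yogurt $0.0097, quinoa $0.0221, strawberries $0.0288.
Take 3 servings of orange: +180.0 mg calcium for $1.65 (total $1.65, still need 156.0 mg).
Take 1 serving of black beans: +69.0 mg calcium for $0.65 (total $2.30, still need 87.0 mg).
Take 0.6 servings of Greek yogurt: +87.0 mg calcium for $0.84 (total $3.14, still need 0.0 mg).
Filling from the cheapest source first is optimal under one linear minimum: $3.14.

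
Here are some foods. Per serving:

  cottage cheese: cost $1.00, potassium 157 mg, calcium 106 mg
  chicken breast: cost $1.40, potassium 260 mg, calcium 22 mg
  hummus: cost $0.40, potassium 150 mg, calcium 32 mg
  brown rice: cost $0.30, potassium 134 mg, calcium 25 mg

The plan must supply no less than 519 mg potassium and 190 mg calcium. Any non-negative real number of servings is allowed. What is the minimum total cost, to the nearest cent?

$1.95

At the optimum either one food covers both requirements or two foods hit both targets exactly; no other combination can be cheaper.
cottage cheese only: max(519/157, 190/106) = 3.306 servings → $3.31.
chicken breast only: max(519/260, 190/22) = 8.636 servings → $12.09.
hummus only: max(519/150, 190/32) = 5.938 servings → $2.38.
brown rice only: max(519/134, 190/25) = 7.6 servings → $2.28.
cottage cheese + chicken breast with both tight: 1.576 servings and 1.045 servings → $3.04.
cottage cheese + hummus with both tight: 1.093 servings and 2.316 servings → $2.02.
cottage cheese + brown rice with both tight: 1.215 servings and 2.45 servings → $1.95.
chicken breast + hummus with both targets exact would need a negative amount; discard.
chicken breast + brown rice with both targets exact would need a negative amount; discard.
hummus + brown rice: the both-tight solution has a negative serving — not a feasible corner.
Cheapest feasible corner: $1.95.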